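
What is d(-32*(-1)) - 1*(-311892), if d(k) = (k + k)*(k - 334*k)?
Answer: -370092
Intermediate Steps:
d(k) = -666*k**2 (d(k) = (2*k)*(-333*k) = -666*k**2)
d(-32*(-1)) - 1*(-311892) = -666*(-32*(-1))**2 - 1*(-311892) = -666*32**2 + 311892 = -666*1024 + 311892 = -681984 + 311892 = -370092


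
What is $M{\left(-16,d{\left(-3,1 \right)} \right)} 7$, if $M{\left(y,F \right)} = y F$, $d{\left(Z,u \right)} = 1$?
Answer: $-112$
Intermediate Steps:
$M{\left(y,F \right)} = F y$
$M{\left(-16,d{\left(-3,1 \right)} \right)} 7 = 1 \left(-16\right) 7 = \left(-16\right) 7 = -112$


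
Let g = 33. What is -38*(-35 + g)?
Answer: 76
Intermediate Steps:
-38*(-35 + g) = -38*(-35 + 33) = -38*(-2) = 76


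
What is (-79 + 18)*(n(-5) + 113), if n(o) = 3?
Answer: -7076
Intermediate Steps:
(-79 + 18)*(n(-5) + 113) = (-79 + 18)*(3 + 113) = -61*116 = -7076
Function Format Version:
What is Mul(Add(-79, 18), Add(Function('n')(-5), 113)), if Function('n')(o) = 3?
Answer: -7076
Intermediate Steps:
Mul(Add(-79, 18), Add(Function('n')(-5), 113)) = Mul(Add(-79, 18), Add(3, 113)) = Mul(-61, 116) = -7076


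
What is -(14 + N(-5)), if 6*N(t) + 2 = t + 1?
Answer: -13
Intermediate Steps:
N(t) = -⅙ + t/6 (N(t) = -⅓ + (t + 1)/6 = -⅓ + (1 + t)/6 = -⅓ + (⅙ + t/6) = -⅙ + t/6)
-(14 + N(-5)) = -(14 + (-⅙ + (⅙)*(-5))) = -(14 + (-⅙ - ⅚)) = -(14 - 1) = -1*13 = -13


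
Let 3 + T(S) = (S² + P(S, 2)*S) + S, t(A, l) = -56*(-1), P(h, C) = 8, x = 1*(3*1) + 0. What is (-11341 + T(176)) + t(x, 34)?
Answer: 21272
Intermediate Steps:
x = 3 (x = 1*3 + 0 = 3 + 0 = 3)
t(A, l) = 56
T(S) = -3 + S² + 9*S (T(S) = -3 + ((S² + 8*S) + S) = -3 + (S² + 9*S) = -3 + S² + 9*S)
(-11341 + T(176)) + t(x, 34) = (-11341 + (-3 + 176² + 9*176)) + 56 = (-11341 + (-3 + 30976 + 1584)) + 56 = (-11341 + 32557) + 56 = 21216 + 56 = 21272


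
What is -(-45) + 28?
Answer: 73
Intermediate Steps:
-(-45) + 28 = -45*(-1) + 28 = 45 + 28 = 73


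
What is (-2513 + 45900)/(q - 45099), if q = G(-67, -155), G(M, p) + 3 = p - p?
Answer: -43387/45102 ≈ -0.96198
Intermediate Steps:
G(M, p) = -3 (G(M, p) = -3 + (p - p) = -3 + 0 = -3)
q = -3
(-2513 + 45900)/(q - 45099) = (-2513 + 45900)/(-3 - 45099) = 43387/(-45102) = 43387*(-1/45102) = -43387/45102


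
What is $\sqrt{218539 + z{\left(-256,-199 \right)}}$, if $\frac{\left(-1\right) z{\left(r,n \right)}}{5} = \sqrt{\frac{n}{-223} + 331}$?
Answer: $\frac{\sqrt{10867725931 - 2230 \sqrt{4126169}}}{223} \approx 467.38$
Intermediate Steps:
$z{\left(r,n \right)} = - 5 \sqrt{331 - \frac{n}{223}}$ ($z{\left(r,n \right)} = - 5 \sqrt{\frac{n}{-223} + 331} = - 5 \sqrt{n \left(- \frac{1}{223}\right) + 331} = - 5 \sqrt{- \frac{n}{223} + 331} = - 5 \sqrt{331 - \frac{n}{223}}$)
$\sqrt{218539 + z{\left(-256,-199 \right)}} = \sqrt{218539 - \frac{5 \sqrt{16460299 - -44377}}{223}} = \sqrt{218539 - \frac{5 \sqrt{16460299 + 44377}}{223}} = \sqrt{218539 - \frac{5 \sqrt{16504676}}{223}} = \sqrt{218539 - \frac{5 \cdot 2 \sqrt{4126169}}{223}} = \sqrt{218539 - \frac{10 \sqrt{4126169}}{223}}$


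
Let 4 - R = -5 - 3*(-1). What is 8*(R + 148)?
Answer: 1232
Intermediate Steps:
R = 6 (R = 4 - (-5 - 3*(-1)) = 4 - (-5 + 3) = 4 - 1*(-2) = 4 + 2 = 6)
8*(R + 148) = 8*(6 + 148) = 8*154 = 1232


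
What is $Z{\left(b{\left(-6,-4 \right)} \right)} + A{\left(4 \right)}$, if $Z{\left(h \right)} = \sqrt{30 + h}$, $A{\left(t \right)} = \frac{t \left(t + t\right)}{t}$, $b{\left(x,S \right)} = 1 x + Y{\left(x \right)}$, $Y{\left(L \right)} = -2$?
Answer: $8 + \sqrt{22} \approx 12.69$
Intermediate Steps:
$b{\left(x,S \right)} = -2 + x$ ($b{\left(x,S \right)} = 1 x - 2 = x - 2 = -2 + x$)
$A{\left(t \right)} = 2 t$ ($A{\left(t \right)} = \frac{t 2 t}{t} = \frac{2 t^{2}}{t} = 2 t$)
$Z{\left(b{\left(-6,-4 \right)} \right)} + A{\left(4 \right)} = \sqrt{30 - 8} + 2 \cdot 4 = \sqrt{30 - 8} + 8 = \sqrt{22} + 8 = 8 + \sqrt{22}$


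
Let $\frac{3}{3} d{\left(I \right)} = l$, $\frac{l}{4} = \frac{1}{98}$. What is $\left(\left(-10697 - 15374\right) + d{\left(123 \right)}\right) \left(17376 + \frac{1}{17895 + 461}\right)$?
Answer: $- \frac{407456216378789}{899444} \approx -4.5301 \cdot 10^{8}$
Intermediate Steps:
$l = \frac{2}{49}$ ($l = \frac{4}{98} = 4 \cdot \frac{1}{98} = \frac{2}{49} \approx 0.040816$)
$d{\left(I \right)} = \frac{2}{49}$
$\left(\left(-10697 - 15374\right) + d{\left(123 \right)}\right) \left(17376 + \frac{1}{17895 + 461}\right) = \left(\left(-10697 - 15374\right) + \frac{2}{49}\right) \left(17376 + \frac{1}{17895 + 461}\right) = \left(\left(-10697 - 15374\right) + \frac{2}{49}\right) \left(17376 + \frac{1}{18356}\right) = \left(-26071 + \frac{2}{49}\right) \left(17376 + \frac{1}{18356}\right) = \left(- \frac{1277477}{49}\right) \frac{318953857}{18356} = - \frac{407456216378789}{899444}$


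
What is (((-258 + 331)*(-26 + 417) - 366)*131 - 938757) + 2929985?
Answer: 5682415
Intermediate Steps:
(((-258 + 331)*(-26 + 417) - 366)*131 - 938757) + 2929985 = ((73*391 - 366)*131 - 938757) + 2929985 = ((28543 - 366)*131 - 938757) + 2929985 = (28177*131 - 938757) + 2929985 = (3691187 - 938757) + 2929985 = 2752430 + 2929985 = 5682415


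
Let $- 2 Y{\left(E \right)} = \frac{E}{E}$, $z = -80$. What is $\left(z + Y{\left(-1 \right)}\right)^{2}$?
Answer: $\frac{25921}{4} \approx 6480.3$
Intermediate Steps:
$Y{\left(E \right)} = - \frac{1}{2}$ ($Y{\left(E \right)} = - \frac{E \frac{1}{E}}{2} = \left(- \frac{1}{2}\right) 1 = - \frac{1}{2}$)
$\left(z + Y{\left(-1 \right)}\right)^{2} = \left(-80 - \frac{1}{2}\right)^{2} = \left(- \frac{161}{2}\right)^{2} = \frac{25921}{4}$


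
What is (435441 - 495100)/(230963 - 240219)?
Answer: 59659/9256 ≈ 6.4454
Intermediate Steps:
(435441 - 495100)/(230963 - 240219) = -59659/(-9256) = -59659*(-1/9256) = 59659/9256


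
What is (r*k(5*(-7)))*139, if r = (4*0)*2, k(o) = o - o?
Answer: 0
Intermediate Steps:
k(o) = 0
r = 0 (r = 0*2 = 0)
(r*k(5*(-7)))*139 = (0*0)*139 = 0*139 = 0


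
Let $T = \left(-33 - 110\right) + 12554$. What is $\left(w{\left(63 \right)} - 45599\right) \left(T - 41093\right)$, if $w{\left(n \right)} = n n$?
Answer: $1194031660$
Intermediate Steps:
$w{\left(n \right)} = n^{2}$
$T = 12411$ ($T = \left(-33 - 110\right) + 12554 = -143 + 12554 = 12411$)
$\left(w{\left(63 \right)} - 45599\right) \left(T - 41093\right) = \left(63^{2} - 45599\right) \left(12411 - 41093\right) = \left(3969 - 45599\right) \left(-28682\right) = \left(-41630\right) \left(-28682\right) = 1194031660$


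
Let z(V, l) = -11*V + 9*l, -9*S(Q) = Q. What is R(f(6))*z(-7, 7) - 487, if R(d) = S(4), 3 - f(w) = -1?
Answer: -4943/9 ≈ -549.22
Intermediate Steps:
S(Q) = -Q/9
f(w) = 4 (f(w) = 3 - 1*(-1) = 3 + 1 = 4)
R(d) = -4/9 (R(d) = -⅑*4 = -4/9)
R(f(6))*z(-7, 7) - 487 = -4*(-11*(-7) + 9*7)/9 - 487 = -4*(77 + 63)/9 - 487 = -4/9*140 - 487 = -560/9 - 487 = -4943/9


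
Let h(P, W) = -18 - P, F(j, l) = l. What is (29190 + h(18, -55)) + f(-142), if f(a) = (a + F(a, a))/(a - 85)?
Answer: 6618242/227 ≈ 29155.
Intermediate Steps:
f(a) = 2*a/(-85 + a) (f(a) = (a + a)/(a - 85) = (2*a)/(-85 + a) = 2*a/(-85 + a))
(29190 + h(18, -55)) + f(-142) = (29190 + (-18 - 1*18)) + 2*(-142)/(-85 - 142) = (29190 + (-18 - 18)) + 2*(-142)/(-227) = (29190 - 36) + 2*(-142)*(-1/227) = 29154 + 284/227 = 6618242/227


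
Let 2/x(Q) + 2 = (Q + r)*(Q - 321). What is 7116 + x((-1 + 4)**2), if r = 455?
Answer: 515091659/72385 ≈ 7116.0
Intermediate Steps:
x(Q) = 2/(-2 + (-321 + Q)*(455 + Q)) (x(Q) = 2/(-2 + (Q + 455)*(Q - 321)) = 2/(-2 + (455 + Q)*(-321 + Q)) = 2/(-2 + (-321 + Q)*(455 + Q)))
7116 + x((-1 + 4)**2) = 7116 + 2/(-146057 + ((-1 + 4)**2)**2 + 134*(-1 + 4)**2) = 7116 + 2/(-146057 + (3**2)**2 + 134*3**2) = 7116 + 2/(-146057 + 9**2 + 134*9) = 7116 + 2/(-146057 + 81 + 1206) = 7116 + 2/(-144770) = 7116 + 2*(-1/144770) = 7116 - 1/72385 = 515091659/72385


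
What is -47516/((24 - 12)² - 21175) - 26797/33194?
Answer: 1013678397/698103014 ≈ 1.4520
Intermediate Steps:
-47516/((24 - 12)² - 21175) - 26797/33194 = -47516/(12² - 21175) - 26797*1/33194 = -47516/(144 - 21175) - 26797/33194 = -47516/(-21031) - 26797/33194 = -47516*(-1/21031) - 26797/33194 = 47516/21031 - 26797/33194 = 1013678397/698103014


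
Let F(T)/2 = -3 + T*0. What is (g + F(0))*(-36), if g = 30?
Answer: -864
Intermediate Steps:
F(T) = -6 (F(T) = 2*(-3 + T*0) = 2*(-3 + 0) = 2*(-3) = -6)
(g + F(0))*(-36) = (30 - 6)*(-36) = 24*(-36) = -864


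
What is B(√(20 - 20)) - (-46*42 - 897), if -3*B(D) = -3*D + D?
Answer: 2829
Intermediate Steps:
B(D) = 2*D/3 (B(D) = -(-3*D + D)/3 = -(-2)*D/3 = 2*D/3)
B(√(20 - 20)) - (-46*42 - 897) = 2*√(20 - 20)/3 - (-46*42 - 897) = 2*√0/3 - (-1932 - 897) = (⅔)*0 - 1*(-2829) = 0 + 2829 = 2829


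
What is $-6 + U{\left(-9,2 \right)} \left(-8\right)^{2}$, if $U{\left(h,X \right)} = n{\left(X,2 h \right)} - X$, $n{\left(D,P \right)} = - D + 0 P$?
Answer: $-262$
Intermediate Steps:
$n{\left(D,P \right)} = - D$ ($n{\left(D,P \right)} = - D + 0 = - D$)
$U{\left(h,X \right)} = - 2 X$ ($U{\left(h,X \right)} = - X - X = - 2 X$)
$-6 + U{\left(-9,2 \right)} \left(-8\right)^{2} = -6 + \left(-2\right) 2 \left(-8\right)^{2} = -6 - 256 = -262$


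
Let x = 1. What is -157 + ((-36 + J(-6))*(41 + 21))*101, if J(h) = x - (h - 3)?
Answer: -162969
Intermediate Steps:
J(h) = 4 - h (J(h) = 1 - (h - 3) = 1 - (-3 + h) = 1 + (3 - h) = 4 - h)
-157 + ((-36 + J(-6))*(41 + 21))*101 = -157 + ((-36 + (4 - 1*(-6)))*(41 + 21))*101 = -157 + ((-36 + (4 + 6))*62)*101 = -157 + ((-36 + 10)*62)*101 = -157 - 26*62*101 = -157 - 1612*101 = -157 - 162812 = -162969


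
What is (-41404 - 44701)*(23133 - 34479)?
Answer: 976947330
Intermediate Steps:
(-41404 - 44701)*(23133 - 34479) = -86105*(-11346) = 976947330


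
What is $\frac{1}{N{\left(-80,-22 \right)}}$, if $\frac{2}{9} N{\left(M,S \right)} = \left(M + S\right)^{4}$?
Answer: $\frac{1}{487094472} \approx 2.053 \cdot 10^{-9}$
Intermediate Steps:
$N{\left(M,S \right)} = \frac{9 \left(M + S\right)^{4}}{2}$
$\frac{1}{N{\left(-80,-22 \right)}} = \frac{1}{\frac{9}{2} \left(-80 - 22\right)^{4}} = \frac{1}{\frac{9}{2} \left(-102\right)^{4}} = \frac{1}{\frac{9}{2} \cdot 108243216} = \frac{1}{487094472}$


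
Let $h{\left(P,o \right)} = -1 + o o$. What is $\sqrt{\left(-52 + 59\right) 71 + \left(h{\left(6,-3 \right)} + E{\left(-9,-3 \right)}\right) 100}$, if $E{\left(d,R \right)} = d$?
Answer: $\sqrt{397} \approx 19.925$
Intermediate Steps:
$h{\left(P,o \right)} = -1 + o^{2}$
$\sqrt{\left(-52 + 59\right) 71 + \left(h{\left(6,-3 \right)} + E{\left(-9,-3 \right)}\right) 100} = \sqrt{\left(-52 + 59\right) 71 + \left(\left(-1 + \left(-3\right)^{2}\right) - 9\right) 100} = \sqrt{7 \cdot 71 + \left(\left(-1 + 9\right) - 9\right) 100} = \sqrt{497 + \left(8 - 9\right) 100} = \sqrt{497 - 100} = \sqrt{397}$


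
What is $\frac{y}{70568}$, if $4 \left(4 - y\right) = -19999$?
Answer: $\frac{20015}{282272} \approx 0.070907$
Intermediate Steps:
$y = \frac{20015}{4}$ ($y = 4 - - \frac{19999}{4} = 4 + \frac{19999}{4} = \frac{20015}{4} \approx 5003.8$)
$\frac{y}{70568} = \frac{20015}{4 \cdot 70568} = \frac{20015}{4} \cdot \frac{1}{70568} = \frac{20015}{282272}$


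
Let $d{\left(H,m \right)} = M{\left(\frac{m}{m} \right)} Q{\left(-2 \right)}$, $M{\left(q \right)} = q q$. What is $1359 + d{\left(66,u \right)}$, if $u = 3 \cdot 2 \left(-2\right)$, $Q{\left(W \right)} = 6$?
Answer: $1365$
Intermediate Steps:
$u = -12$ ($u = 6 \left(-2\right) = -12$)
$M{\left(q \right)} = q^{2}$
$d{\left(H,m \right)} = 6$ ($d{\left(H,m \right)} = \left(\frac{m}{m}\right)^{2} \cdot 6 = 1^{2} \cdot 6 = 1 \cdot 6 = 6$)
$1359 + d{\left(66,u \right)} = 1359 + 6 = 1365$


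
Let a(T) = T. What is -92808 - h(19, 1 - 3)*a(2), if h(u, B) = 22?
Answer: -92852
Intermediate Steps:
-92808 - h(19, 1 - 3)*a(2) = -92808 - 22*2 = -92808 - 1*44 = -92808 - 44 = -92852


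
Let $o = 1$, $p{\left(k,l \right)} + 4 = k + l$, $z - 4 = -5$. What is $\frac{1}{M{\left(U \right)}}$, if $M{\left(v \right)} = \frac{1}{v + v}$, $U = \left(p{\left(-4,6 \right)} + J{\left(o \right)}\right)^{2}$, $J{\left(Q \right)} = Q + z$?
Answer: $8$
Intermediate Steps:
$z = -1$ ($z = 4 - 5 = -1$)
$p{\left(k,l \right)} = -4 + k + l$ ($p{\left(k,l \right)} = -4 + \left(k + l\right) = -4 + k + l$)
$J{\left(Q \right)} = -1 + Q$ ($J{\left(Q \right)} = Q - 1 = -1 + Q$)
$U = 4$ ($U = \left(\left(-4 - 4 + 6\right) + \left(-1 + 1\right)\right)^{2} = \left(-2 + 0\right)^{2} = \left(-2\right)^{2} = 4$)
$M{\left(v \right)} = \frac{1}{2 v}$
$\frac{1}{M{\left(U \right)}} = \frac{1}{\frac{1}{2} \cdot \frac{1}{4}} = \frac{1}{\frac{1}{8}} = 8$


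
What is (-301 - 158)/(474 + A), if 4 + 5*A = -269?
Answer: -255/233 ≈ -1.0944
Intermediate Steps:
A = -273/5 (A = -⅘ + (⅕)*(-269) = -⅘ - 269/5 = -273/5 ≈ -54.600)
(-301 - 158)/(474 + A) = (-301 - 158)/(474 - 273/5) = -459/2097/5 = -459*5/2097 = -255/233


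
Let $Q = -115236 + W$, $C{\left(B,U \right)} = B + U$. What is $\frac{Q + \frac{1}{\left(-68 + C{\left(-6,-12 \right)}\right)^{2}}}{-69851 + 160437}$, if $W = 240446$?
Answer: $\frac{926053161}{669974056} \approx 1.3822$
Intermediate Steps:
$Q = 125210$ ($Q = -115236 + 240446 = 125210$)
$\frac{Q + \frac{1}{\left(-68 + C{\left(-6,-12 \right)}\right)^{2}}}{-69851 + 160437} = \frac{125210 + \frac{1}{\left(-68 - 18\right)^{2}}}{-69851 + 160437} = \frac{125210 + \frac{1}{\left(-68 - 18\right)^{2}}}{90586} = \left(125210 + \frac{1}{\left(-86\right)^{2}}\right) \frac{1}{90586} = \left(125210 + \frac{1}{7396}\right) \frac{1}{90586} = \frac{926053161}{7396} \cdot \frac{1}{90586} = \frac{926053161}{669974056}$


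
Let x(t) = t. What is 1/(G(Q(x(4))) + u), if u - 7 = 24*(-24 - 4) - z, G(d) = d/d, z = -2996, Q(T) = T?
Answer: 1/2332 ≈ 0.00042882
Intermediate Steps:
G(d) = 1
u = 2331 (u = 7 + (24*(-24 - 4) - 1*(-2996)) = 7 + (24*(-28) + 2996) = 7 + (-672 + 2996) = 7 + 2324 = 2331)
1/(G(Q(x(4))) + u) = 1/(1 + 2331) = 1/2332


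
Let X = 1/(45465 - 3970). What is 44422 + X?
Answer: 1843290891/41495 ≈ 44422.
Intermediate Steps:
X = 1/41495 ≈ 2.4099e-5
44422 + X = 44422 + 1/41495 = 1843290891/41495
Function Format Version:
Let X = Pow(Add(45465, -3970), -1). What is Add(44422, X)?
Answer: Rational(1843290891, 41495) ≈ 44422.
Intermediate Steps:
X = Rational(1, 41495) (X = Pow(41495, -1) = Rational(1, 41495) ≈ 2.4099e-5)
Add(44422, X) = Add(44422, Rational(1, 41495)) = Rational(1843290891, 41495)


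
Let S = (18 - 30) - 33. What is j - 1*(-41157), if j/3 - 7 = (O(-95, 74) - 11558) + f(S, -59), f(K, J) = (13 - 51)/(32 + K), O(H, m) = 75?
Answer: 87591/13 ≈ 6737.8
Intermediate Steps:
S = -45 (S = -12 - 33 = -45)
f(K, J) = -38/(32 + K)
j = -447450/13 (j = 21 + 3*((75 - 11558) - 38/(32 - 45)) = 21 + 3*(-11483 - 38/(-13)) = 21 + 3*(-11483 - 38*(-1/13)) = 21 + 3*(-11483 + 38/13) = 21 + 3*(-149241/13) = 21 - 447723/13 = -447450/13 ≈ -34419.)
j - 1*(-41157) = -447450/13 - 1*(-41157) = -447450/13 + 41157 = 87591/13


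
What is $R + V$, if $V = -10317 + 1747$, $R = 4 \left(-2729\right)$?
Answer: $-19486$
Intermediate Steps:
$R = -10916$
$V = -8570$
$R + V = -10916 - 8570 = -19486$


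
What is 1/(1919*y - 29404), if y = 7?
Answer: -1/15971 ≈ -6.2614e-5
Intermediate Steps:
1/(1919*y - 29404) = 1/(1919*7 - 29404) = 1/(13433 - 29404) = 1/(-15971) = -1/15971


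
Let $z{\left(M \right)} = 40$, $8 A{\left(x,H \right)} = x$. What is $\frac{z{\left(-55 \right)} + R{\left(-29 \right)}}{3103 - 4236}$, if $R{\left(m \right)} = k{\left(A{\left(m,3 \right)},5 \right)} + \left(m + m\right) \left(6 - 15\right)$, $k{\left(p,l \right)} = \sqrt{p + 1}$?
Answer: $- \frac{562}{1133} - \frac{i \sqrt{42}}{4532} \approx -0.49603 - 0.00143 i$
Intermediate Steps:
$A{\left(x,H \right)} = \frac{x}{8}$
$k{\left(p,l \right)} = \sqrt{1 + p}$
$R{\left(m \right)} = \sqrt{1 + \frac{m}{8}} - 18 m$ ($R{\left(m \right)} = \sqrt{1 + \frac{m}{8}} + \left(m + m\right) \left(6 - 15\right) = \sqrt{1 + \frac{m}{8}} + 2 m \left(-9\right) = \sqrt{1 + \frac{m}{8}} - 18 m$)
$\frac{z{\left(-55 \right)} + R{\left(-29 \right)}}{3103 - 4236} = \frac{40 + \left(\left(-18\right) \left(-29\right) + \frac{\sqrt{16 + 2 \left(-29\right)}}{4}\right)}{3103 - 4236} = \frac{40 + \left(522 + \frac{\sqrt{16 - 58}}{4}\right)}{3103 - 4236} = \frac{40 + \left(522 + \frac{\sqrt{-42}}{4}\right)}{3103 - 4236} = \frac{40 + \left(522 + \frac{i \sqrt{42}}{4}\right)}{-1133} = \left(40 + \left(522 + \frac{i \sqrt{42}}{4}\right)\right) \left(- \frac{1}{1133}\right) = \left(562 + \frac{i \sqrt{42}}{4}\right) \left(- \frac{1}{1133}\right) = - \frac{562}{1133} - \frac{i \sqrt{42}}{4532}$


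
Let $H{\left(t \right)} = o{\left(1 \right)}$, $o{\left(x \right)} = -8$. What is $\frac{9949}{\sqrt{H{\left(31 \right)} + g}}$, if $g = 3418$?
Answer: $\frac{9949 \sqrt{3410}}{3410} \approx 170.37$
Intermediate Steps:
$H{\left(t \right)} = -8$
$\frac{9949}{\sqrt{H{\left(31 \right)} + g}} = \frac{9949}{\sqrt{-8 + 3418}} = \frac{9949}{\sqrt{3410}} = 9949 \frac{\sqrt{3410}}{3410} = \frac{9949 \sqrt{3410}}{3410}$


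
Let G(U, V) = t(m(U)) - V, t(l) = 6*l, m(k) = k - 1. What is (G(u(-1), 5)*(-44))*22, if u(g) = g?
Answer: 16456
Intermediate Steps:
m(k) = -1 + k
G(U, V) = -6 - V + 6*U (G(U, V) = 6*(-1 + U) - V = (-6 + 6*U) - V = -6 - V + 6*U)
(G(u(-1), 5)*(-44))*22 = ((-6 - 1*5 + 6*(-1))*(-44))*22 = ((-6 - 5 - 6)*(-44))*22 = -17*(-44)*22 = 748*22 = 16456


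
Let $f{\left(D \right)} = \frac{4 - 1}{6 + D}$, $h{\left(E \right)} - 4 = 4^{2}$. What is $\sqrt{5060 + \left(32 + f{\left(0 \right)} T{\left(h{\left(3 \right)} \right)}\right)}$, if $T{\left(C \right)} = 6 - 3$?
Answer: $\frac{\sqrt{20374}}{2} \approx 71.369$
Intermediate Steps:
$h{\left(E \right)} = 20$ ($h{\left(E \right)} = 4 + 4^{2} = 4 + 16 = 20$)
$T{\left(C \right)} = 3$
$f{\left(D \right)} = \frac{3}{6 + D}$
$\sqrt{5060 + \left(32 + f{\left(0 \right)} T{\left(h{\left(3 \right)} \right)}\right)} = \sqrt{5060 + \left(32 + \frac{3}{6 + 0} \cdot 3\right)} = \sqrt{5060 + \left(32 + \frac{3}{6} \cdot 3\right)} = \sqrt{5060 + \left(32 + 3 \cdot \frac{1}{6} \cdot 3\right)} = \sqrt{5060 + \left(32 + \frac{1}{2} \cdot 3\right)} = \sqrt{5060 + \left(32 + \frac{3}{2}\right)} = \sqrt{5060 + \frac{67}{2}} = \sqrt{\frac{10187}{2}} = \frac{\sqrt{20374}}{2}$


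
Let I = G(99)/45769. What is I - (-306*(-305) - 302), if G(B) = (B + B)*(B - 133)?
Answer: -4257805264/45769 ≈ -93028.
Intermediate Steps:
G(B) = 2*B*(-133 + B) (G(B) = (2*B)*(-133 + B) = 2*B*(-133 + B))
I = -6732/45769 (I = (2*99*(-133 + 99))/45769 = (2*99*(-34))*(1/45769) = -6732*1/45769 = -6732/45769 ≈ -0.14709)
I - (-306*(-305) - 302) = -6732/45769 - (-306*(-305) - 302) = -6732/45769 - (93330 - 302) = -6732/45769 - 1*93028 = -6732/45769 - 93028 = -4257805264/45769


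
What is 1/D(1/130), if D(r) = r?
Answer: 130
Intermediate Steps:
1/D(1/130) = 1/(1/130) = 130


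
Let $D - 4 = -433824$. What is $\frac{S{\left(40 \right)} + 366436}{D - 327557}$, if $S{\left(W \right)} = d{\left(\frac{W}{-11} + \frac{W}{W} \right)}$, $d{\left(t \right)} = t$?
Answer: $- \frac{4030767}{8375147} \approx -0.48128$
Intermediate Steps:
$D = -433820$ ($D = 4 - 433824 = -433820$)
$S{\left(W \right)} = 1 - \frac{W}{11}$ ($S{\left(W \right)} = \frac{W}{-11} + \frac{W}{W} = W \left(- \frac{1}{11}\right) + 1 = - \frac{W}{11} + 1 = 1 - \frac{W}{11}$)
$\frac{S{\left(40 \right)} + 366436}{D - 327557} = \frac{\left(1 - \frac{40}{11}\right) + 366436}{-433820 - 327557} = \frac{\left(1 - \frac{40}{11}\right) + 366436}{-761377} = \left(- \frac{29}{11} + 366436\right) \left(- \frac{1}{761377}\right) = \frac{4030767}{11} \left(- \frac{1}{761377}\right) = - \frac{4030767}{8375147}$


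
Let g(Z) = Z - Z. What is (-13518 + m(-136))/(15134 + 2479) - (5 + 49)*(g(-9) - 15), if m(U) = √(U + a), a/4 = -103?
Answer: 1583668/1957 + 2*I*√137/17613 ≈ 809.23 + 0.0013291*I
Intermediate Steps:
a = -412 (a = 4*(-103) = -412)
m(U) = √(-412 + U) (m(U) = √(U - 412) = √(-412 + U))
g(Z) = 0
(-13518 + m(-136))/(15134 + 2479) - (5 + 49)*(g(-9) - 15) = (-13518 + √(-412 - 136))/(15134 + 2479) - (5 + 49)*(0 - 15) = (-13518 + √(-548))/17613 - 54*(-15) = (-13518 + 2*I*√137)*(1/17613) - 1*(-810) = (-1502/1957 + 2*I*√137/17613) + 810 = 1583668/1957 + 2*I*√137/17613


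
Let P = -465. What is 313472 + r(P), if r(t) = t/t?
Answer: 313473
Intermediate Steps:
r(t) = 1
313472 + r(P) = 313472 + 1 = 313473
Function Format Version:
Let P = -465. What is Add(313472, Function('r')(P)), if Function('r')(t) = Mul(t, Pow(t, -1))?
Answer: 313473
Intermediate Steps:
Function('r')(t) = 1
Add(313472, Function('r')(P)) = Add(313472, 1) = 313473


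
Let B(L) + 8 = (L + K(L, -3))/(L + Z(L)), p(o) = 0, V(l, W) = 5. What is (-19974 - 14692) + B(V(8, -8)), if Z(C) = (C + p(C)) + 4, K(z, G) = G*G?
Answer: -34673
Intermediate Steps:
K(z, G) = G²
Z(C) = 4 + C (Z(C) = (C + 0) + 4 = C + 4 = 4 + C)
B(L) = -8 + (9 + L)/(4 + 2*L) (B(L) = -8 + (L + (-3)²)/(L + (4 + L)) = -8 + (L + 9)/(4 + 2*L) = -8 + (9 + L)/(4 + 2*L))
(-19974 - 14692) + B(V(8, -8)) = (-19974 - 14692) + (-23 - 15*5)/(2*(2 + 5)) = -34666 + (½)*(-23 - 75)/7 = -34666 + (½)*(⅐)*(-98) = -34666 - 7 = -34673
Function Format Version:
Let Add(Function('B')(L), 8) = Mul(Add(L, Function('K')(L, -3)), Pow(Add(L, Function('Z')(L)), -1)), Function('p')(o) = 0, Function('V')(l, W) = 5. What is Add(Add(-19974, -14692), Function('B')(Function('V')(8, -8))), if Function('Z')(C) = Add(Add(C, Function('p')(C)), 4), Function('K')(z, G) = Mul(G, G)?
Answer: -34673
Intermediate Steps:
Function('K')(z, G) = Pow(G, 2)
Function('Z')(C) = Add(4, C) (Function('Z')(C) = Add(Add(C, 0), 4) = Add(C, 4) = Add(4, C))
Function('B')(L) = Add(-8, Mul(Pow(Add(4, Mul(2, L)), -1), Add(9, L))) (Function('B')(L) = Add(-8, Mul(Add(L, Pow(-3, 2)), Pow(Add(L, Add(4, L)), -1))) = Add(-8, Mul(Add(L, 9), Pow(Add(4, Mul(2, L)), -1))) = Add(-8, Mul(Add(9, L), Pow(Add(4, Mul(2, L)), -1))) = Add(-8, Mul(Pow(Add(4, Mul(2, L)), -1), Add(9, L))))
Add(Add(-19974, -14692), Function('B')(Function('V')(8, -8))) = Add(Add(-19974, -14692), Mul(Rational(1, 2), Pow(Add(2, 5), -1), Add(-23, Mul(-15, 5)))) = Add(-34666, Mul(Rational(1, 2), Pow(7, -1), Add(-23, -75))) = Add(-34666, Mul(Rational(1, 2), Rational(1, 7), -98)) = Add(-34666, -7) = -34673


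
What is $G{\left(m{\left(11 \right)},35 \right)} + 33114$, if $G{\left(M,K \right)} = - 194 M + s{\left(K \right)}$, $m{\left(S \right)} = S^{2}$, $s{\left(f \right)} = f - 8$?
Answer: $9667$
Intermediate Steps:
$s{\left(f \right)} = -8 + f$
$G{\left(M,K \right)} = -8 + K - 194 M$ ($G{\left(M,K \right)} = - 194 M + \left(-8 + K\right) = -8 + K - 194 M$)
$G{\left(m{\left(11 \right)},35 \right)} + 33114 = \left(-8 + 35 - 194 \cdot 11^{2}\right) + 33114 = \left(-8 + 35 - 23474\right) + 33114 = -23447 + 33114 = 9667$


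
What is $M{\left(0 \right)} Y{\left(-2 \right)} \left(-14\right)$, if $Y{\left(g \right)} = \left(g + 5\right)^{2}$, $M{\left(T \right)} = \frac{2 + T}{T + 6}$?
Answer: $-42$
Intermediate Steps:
$M{\left(T \right)} = \frac{2 + T}{6 + T}$
$Y{\left(g \right)} = \left(5 + g\right)^{2}$
$M{\left(0 \right)} Y{\left(-2 \right)} \left(-14\right) = \frac{2 + 0}{6 + 0} \left(5 - 2\right)^{2} \left(-14\right) = \frac{1}{6} \cdot 2 \cdot 3^{2} \left(-14\right) = \frac{1}{6} \cdot 2 \cdot 9 \left(-14\right) = \frac{1}{3} \cdot 9 \left(-14\right) = 3 \left(-14\right) = -42$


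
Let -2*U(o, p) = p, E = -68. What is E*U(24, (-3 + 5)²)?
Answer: 136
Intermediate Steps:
U(o, p) = -p/2
E*U(24, (-3 + 5)²) = -(-34)*(-3 + 5)² = -(-34)*2² = -(-34)*4 = -68*(-2) = 136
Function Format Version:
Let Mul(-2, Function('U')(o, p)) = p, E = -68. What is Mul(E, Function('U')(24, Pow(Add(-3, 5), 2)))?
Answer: 136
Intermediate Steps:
Function('U')(o, p) = Mul(Rational(-1, 2), p)
Mul(E, Function('U')(24, Pow(Add(-3, 5), 2))) = Mul(-68, Mul(Rational(-1, 2), Pow(Add(-3, 5), 2))) = Mul(-68, Mul(Rational(-1, 2), Pow(2, 2))) = Mul(-68, Mul(Rational(-1, 2), 4)) = Mul(-68, -2) = 136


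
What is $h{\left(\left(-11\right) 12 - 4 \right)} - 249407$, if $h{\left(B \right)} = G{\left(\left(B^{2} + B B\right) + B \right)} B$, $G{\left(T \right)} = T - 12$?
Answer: $-5260191$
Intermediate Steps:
$G{\left(T \right)} = -12 + T$
$h{\left(B \right)} = B \left(-12 + B + 2 B^{2}\right)$ ($h{\left(B \right)} = \left(-12 + \left(\left(B^{2} + B B\right) + B\right)\right) B = \left(-12 + \left(\left(B^{2} + B^{2}\right) + B\right)\right) B = \left(-12 + \left(2 B^{2} + B\right)\right) B = \left(-12 + \left(B + 2 B^{2}\right)\right) B = \left(-12 + B + 2 B^{2}\right) B = B \left(-12 + B + 2 B^{2}\right)$)
$h{\left(\left(-11\right) 12 - 4 \right)} - 249407 = \left(\left(-11\right) 12 - 4\right) \left(-12 + \left(\left(-11\right) 12 - 4\right) \left(1 + 2 \left(\left(-11\right) 12 - 4\right)\right)\right) - 249407 = \left(-132 - 4\right) \left(-12 + \left(-132 - 4\right) \left(1 + 2 \left(-132 - 4\right)\right)\right) - 249407 = - 136 \left(-12 - 136 \left(1 + 2 \left(-136\right)\right)\right) - 249407 = - 136 \left(-12 - 136 \left(1 - 272\right)\right) - 249407 = - 136 \left(-12 - -36856\right) - 249407 = - 136 \left(-12 + 36856\right) - 249407 = \left(-136\right) 36844 - 249407 = -5010784 - 249407 = -5260191$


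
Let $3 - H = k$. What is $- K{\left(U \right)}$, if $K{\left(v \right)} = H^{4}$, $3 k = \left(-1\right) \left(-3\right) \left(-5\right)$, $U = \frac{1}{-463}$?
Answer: $-4096$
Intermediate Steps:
$U = - \frac{1}{463} \approx -0.0021598$
$k = -5$ ($k = \frac{\left(-1\right) \left(-3\right) \left(-5\right)}{3} = \frac{3 \left(-5\right)}{3} = \frac{1}{3} \left(-15\right) = -5$)
$H = 8$ ($H = 3 - -5 = 3 + 5 = 8$)
$K{\left(v \right)} = 4096$ ($K{\left(v \right)} = 8^{4} = 4096$)
$- K{\left(U \right)} = \left(-1\right) 4096 = -4096$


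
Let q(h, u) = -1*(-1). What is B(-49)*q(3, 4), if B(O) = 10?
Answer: 10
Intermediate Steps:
q(h, u) = 1
B(-49)*q(3, 4) = 10*1 = 10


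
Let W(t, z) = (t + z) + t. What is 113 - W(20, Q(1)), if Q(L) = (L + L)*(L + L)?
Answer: 69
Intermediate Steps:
Q(L) = 4*L² (Q(L) = (2*L)*(2*L) = 4*L²)
W(t, z) = z + 2*t
113 - W(20, Q(1)) = 113 - (4*1² + 2*20) = 113 - (4*1 + 40) = 113 - (4 + 40) = 113 - 1*44 = 113 - 44 = 69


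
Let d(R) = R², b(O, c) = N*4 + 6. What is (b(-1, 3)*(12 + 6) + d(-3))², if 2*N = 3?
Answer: 50625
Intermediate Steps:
N = 3/2 (N = (½)*3 = 3/2 ≈ 1.5000)
b(O, c) = 12 (b(O, c) = (3/2)*4 + 6 = 6 + 6 = 12)
(b(-1, 3)*(12 + 6) + d(-3))² = (12*(12 + 6) + (-3)²)² = (12*18 + 9)² = (216 + 9)² = 225² = 50625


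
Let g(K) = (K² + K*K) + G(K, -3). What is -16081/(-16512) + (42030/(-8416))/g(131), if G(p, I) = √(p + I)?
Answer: 1245343174625227/1278911709965184 + 21015*√2/619627766456 ≈ 0.97375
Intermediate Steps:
G(p, I) = √(I + p)
g(K) = √(-3 + K) + 2*K² (g(K) = (K² + K*K) + √(-3 + K) = (K² + K²) + √(-3 + K) = 2*K² + √(-3 + K) = √(-3 + K) + 2*K²)
-16081/(-16512) + (42030/(-8416))/g(131) = -16081/(-16512) + (42030/(-8416))/(√(-3 + 131) + 2*131²) = -16081*(-1/16512) + (42030*(-1/8416))/(√128 + 2*17161) = 16081/16512 - 21015/(4208*(8*√2 + 34322)) = 16081/16512 - 21015/(4208*(34322 + 8*√2))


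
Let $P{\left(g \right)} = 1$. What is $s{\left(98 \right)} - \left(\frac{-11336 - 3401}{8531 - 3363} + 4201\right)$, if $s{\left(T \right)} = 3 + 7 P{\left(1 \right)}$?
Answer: $- \frac{21644351}{5168} \approx -4188.1$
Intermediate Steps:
$s{\left(T \right)} = 10$ ($s{\left(T \right)} = 3 + 7 \cdot 1 = 3 + 7 = 10$)
$s{\left(98 \right)} - \left(\frac{-11336 - 3401}{8531 - 3363} + 4201\right) = 10 - \left(\frac{-11336 - 3401}{8531 - 3363} + 4201\right) = 10 - \left(- \frac{14737}{5168} + 4201\right) = 10 - \frac{21696031}{5168} = - \frac{21644351}{5168}$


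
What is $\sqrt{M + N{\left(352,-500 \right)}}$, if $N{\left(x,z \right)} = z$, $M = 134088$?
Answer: $2 \sqrt{33397} \approx 365.5$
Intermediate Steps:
$\sqrt{M + N{\left(352,-500 \right)}} = \sqrt{134088 - 500} = \sqrt{133588} = 2 \sqrt{33397}$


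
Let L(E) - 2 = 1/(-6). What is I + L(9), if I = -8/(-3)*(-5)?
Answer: -23/2 ≈ -11.500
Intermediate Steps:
I = -40/3 (I = -8*(-1)/3*(-5) = -1*(-8/3)*(-5) = (8/3)*(-5) = -40/3 ≈ -13.333)
L(E) = 11/6 (L(E) = 2 + 1/(-6) = 2 - ⅙ = 11/6)
I + L(9) = -40/3 + 11/6 = -23/2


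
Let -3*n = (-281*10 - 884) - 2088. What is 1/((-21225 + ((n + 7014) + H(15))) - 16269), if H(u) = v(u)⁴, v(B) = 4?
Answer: -3/84890 ≈ -3.5340e-5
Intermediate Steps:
H(u) = 256 (H(u) = 4⁴ = 256)
n = 5782/3 (n = -((-281*10 - 884) - 2088)/3 = -((-2810 - 884) - 2088)/3 = -(-3694 - 2088)/3 = -⅓*(-5782) = 5782/3 ≈ 1927.3)
1/((-21225 + ((n + 7014) + H(15))) - 16269) = 1/((-21225 + ((5782/3 + 7014) + 256)) - 16269) = 1/((-21225 + (26824/3 + 256)) - 16269) = 1/((-21225 + 27592/3) - 16269) = 1/(-36083/3 - 16269) = 1/(-84890/3) = -3/84890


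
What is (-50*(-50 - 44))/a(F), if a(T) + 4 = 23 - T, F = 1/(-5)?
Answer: 5875/24 ≈ 244.79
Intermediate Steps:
F = -⅕ ≈ -0.20000
a(T) = 19 - T (a(T) = -4 + (23 - T) = 19 - T)
(-50*(-50 - 44))/a(F) = (-50*(-50 - 44))/(19 - 1*(-⅕)) = (-50*(-94))/(19 + ⅕) = 4700/(96/5) = 4700*(5/96) = 5875/24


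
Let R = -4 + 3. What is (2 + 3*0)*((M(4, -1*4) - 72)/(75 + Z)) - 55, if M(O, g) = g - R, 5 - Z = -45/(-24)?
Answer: -1423/25 ≈ -56.920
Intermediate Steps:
Z = 25/8 (Z = 5 - (-45)/(-24) = 5 - (-45)*(-1)/24 = 5 - 1*15/8 = 5 - 15/8 = 25/8 ≈ 3.1250)
R = -1
M(O, g) = 1 + g (M(O, g) = g - 1*(-1) = g + 1 = 1 + g)
(2 + 3*0)*((M(4, -1*4) - 72)/(75 + Z)) - 55 = (2 + 3*0)*(((1 - 1*4) - 72)/(75 + 25/8)) - 55 = (2 + 0)*(((1 - 4) - 72)/(625/8)) - 55 = 2*((-3 - 72)*(8/625)) - 55 = 2*(-75*8/625) - 55 = 2*(-24/25) - 55 = -48/25 - 55 = -1423/25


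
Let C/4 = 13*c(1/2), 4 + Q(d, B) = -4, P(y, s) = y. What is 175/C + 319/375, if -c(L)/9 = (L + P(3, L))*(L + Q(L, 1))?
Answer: 37948/43875 ≈ 0.86491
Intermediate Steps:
Q(d, B) = -8 (Q(d, B) = -4 - 4 = -8)
c(L) = -9*(-8 + L)*(3 + L) (c(L) = -9*(L + 3)*(L - 8) = -9*(3 + L)*(-8 + L) = -9*(-8 + L)*(3 + L))
C = 12285 (C = 4*(13*(216 - 9*(1/2)² + 45/2)) = 4*(13*(216 - 9*(½)² + 45*(½))) = 4*(13*(216 - 9*¼ + 45/2)) = 4*(13*(216 - 9/4 + 45/2)) = 4*(13*(945/4)) = 4*(12285/4) = 12285)
175/C + 319/375 = 175/12285 + 319/375 = 175*(1/12285) + 319*(1/375) = 5/351 + 319/375 = 37948/43875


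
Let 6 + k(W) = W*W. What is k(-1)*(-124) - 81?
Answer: 539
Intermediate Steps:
k(W) = -6 + W² (k(W) = -6 + W*W = -6 + W²)
k(-1)*(-124) - 81 = (-6 + (-1)²)*(-124) - 81 = (-6 + 1)*(-124) - 81 = -5*(-124) - 81 = 620 - 81 = 539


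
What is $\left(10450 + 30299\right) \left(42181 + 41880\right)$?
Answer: $3425401689$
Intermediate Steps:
$\left(10450 + 30299\right) \left(42181 + 41880\right) = 40749 \cdot 84061 = 3425401689$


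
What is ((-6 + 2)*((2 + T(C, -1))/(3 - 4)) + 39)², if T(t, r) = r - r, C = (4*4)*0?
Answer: 2209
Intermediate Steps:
C = 0 (C = 16*0 = 0)
T(t, r) = 0
((-6 + 2)*((2 + T(C, -1))/(3 - 4)) + 39)² = ((-6 + 2)*((2 + 0)/(3 - 4)) + 39)² = (-8/(-1) + 39)² = (-8*(-1) + 39)² = (-4*(-2) + 39)² = (8 + 39)² = 47² = 2209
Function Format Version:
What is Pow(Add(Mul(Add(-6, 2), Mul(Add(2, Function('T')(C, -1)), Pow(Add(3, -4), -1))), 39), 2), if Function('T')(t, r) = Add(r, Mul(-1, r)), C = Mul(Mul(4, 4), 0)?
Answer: 2209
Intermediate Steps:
C = 0 (C = Mul(16, 0) = 0)
Function('T')(t, r) = 0
Pow(Add(Mul(Add(-6, 2), Mul(Add(2, Function('T')(C, -1)), Pow(Add(3, -4), -1))), 39), 2) = Pow(Add(Mul(Add(-6, 2), Mul(Add(2, 0), Pow(Add(3, -4), -1))), 39), 2) = Pow(Add(Mul(-4, Mul(2, Pow(-1, -1))), 39), 2) = Pow(Add(Mul(-4, Mul(2, -1)), 39), 2) = Pow(Add(Mul(-4, -2), 39), 2) = Pow(Add(8, 39), 2) = Pow(47, 2) = 2209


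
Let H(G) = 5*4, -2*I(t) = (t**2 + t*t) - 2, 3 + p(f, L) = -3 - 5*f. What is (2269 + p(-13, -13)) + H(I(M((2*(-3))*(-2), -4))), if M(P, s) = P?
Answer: 2348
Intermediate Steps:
p(f, L) = -6 - 5*f (p(f, L) = -3 + (-3 - 5*f) = -6 - 5*f)
I(t) = 1 - t**2 (I(t) = -((t**2 + t*t) - 2)/2 = -((t**2 + t**2) - 2)/2 = -(2*t**2 - 2)/2 = -(-2 + 2*t**2)/2 = 1 - t**2)
H(G) = 20
(2269 + p(-13, -13)) + H(I(M((2*(-3))*(-2), -4))) = (2269 + (-6 - 5*(-13))) + 20 = (2269 + (-6 + 65)) + 20 = (2269 + 59) + 20 = 2328 + 20 = 2348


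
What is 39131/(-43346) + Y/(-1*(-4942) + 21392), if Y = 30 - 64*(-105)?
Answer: -40993903/63415198 ≈ -0.64644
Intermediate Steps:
Y = 6750 (Y = 30 + 6720 = 6750)
39131/(-43346) + Y/(-1*(-4942) + 21392) = 39131/(-43346) + 6750/(-1*(-4942) + 21392) = 39131*(-1/43346) + 6750/(4942 + 21392) = -39131/43346 + 6750/26334 = -39131/43346 + 6750*(1/26334) = -39131/43346 + 375/1463 = -40993903/63415198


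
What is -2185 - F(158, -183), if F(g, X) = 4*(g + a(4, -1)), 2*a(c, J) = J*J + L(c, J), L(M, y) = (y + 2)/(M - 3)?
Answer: -2821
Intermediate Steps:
L(M, y) = (2 + y)/(-3 + M)
a(c, J) = J**2/2 + (2 + J)/(2*(-3 + c)) (a(c, J) = (J*J + (2 + J)/(-3 + c))/2 = (J**2 + (2 + J)/(-3 + c))/2 = J**2/2 + (2 + J)/(2*(-3 + c)))
F(g, X) = 4 + 4*g (F(g, X) = 4*(g + (2 - 1 + (-1)**2*(-3 + 4))/(2*(-3 + 4))) = 4*(g + (1/2)*(2 - 1 + 1*1)/1) = 4*(g + (1/2)*1*(2 - 1 + 1)) = 4*(g + (1/2)*1*2) = 4*(g + 1) = 4*(1 + g) = 4 + 4*g)
-2185 - F(158, -183) = -2185 - (4 + 4*158) = -2185 - (4 + 632) = -2185 - 1*636 = -2185 - 636 = -2821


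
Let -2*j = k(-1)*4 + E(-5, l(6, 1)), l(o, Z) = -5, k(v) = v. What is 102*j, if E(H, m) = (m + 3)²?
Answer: 0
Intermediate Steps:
E(H, m) = (3 + m)²
j = 0 (j = -(-1*4 + (3 - 5)²)/2 = -(-4 + (-2)²)/2 = -(-4 + 4)/2 = -½*0 = 0)
102*j = 102*0 = 0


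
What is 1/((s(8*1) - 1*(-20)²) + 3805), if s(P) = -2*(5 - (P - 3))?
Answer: 1/3405 ≈ 0.00029369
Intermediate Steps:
s(P) = -16 + 2*P (s(P) = -2*(5 - (-3 + P)) = -2*(5 + (3 - P)) = -2*(8 - P) = -16 + 2*P)
1/((s(8*1) - 1*(-20)²) + 3805) = 1/(((-16 + 2*(8*1)) - 1*(-20)²) + 3805) = 1/(((-16 + 2*8) - 1*400) + 3805) = 1/(((-16 + 16) - 400) + 3805) = 1/((0 - 400) + 3805) = 1/(-400 + 3805) = 1/3405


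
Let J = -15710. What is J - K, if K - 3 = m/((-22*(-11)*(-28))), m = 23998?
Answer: -53223645/3388 ≈ -15709.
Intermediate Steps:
K = -1835/3388 (K = 3 + 23998/((-22*(-11)*(-28))) = 3 + 23998/((242*(-28))) = 3 + 23998/(-6776) = 3 + 23998*(-1/6776) = 3 - 11999/3388 = -1835/3388 ≈ -0.54162)
J - K = -15710 - 1*(-1835/3388) = -15710 + 1835/3388 = -53223645/3388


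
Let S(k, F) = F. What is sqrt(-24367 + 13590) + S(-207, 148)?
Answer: 148 + I*sqrt(10777) ≈ 148.0 + 103.81*I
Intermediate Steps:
sqrt(-24367 + 13590) + S(-207, 148) = sqrt(-24367 + 13590) + 148 = sqrt(-10777) + 148 = I*sqrt(10777) + 148 = 148 + I*sqrt(10777)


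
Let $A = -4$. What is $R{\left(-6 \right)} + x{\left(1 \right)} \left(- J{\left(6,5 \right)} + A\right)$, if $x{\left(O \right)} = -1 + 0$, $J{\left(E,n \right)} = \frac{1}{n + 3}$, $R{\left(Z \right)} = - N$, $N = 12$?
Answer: $- \frac{63}{8} \approx -7.875$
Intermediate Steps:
$R{\left(Z \right)} = -12$ ($R{\left(Z \right)} = \left(-1\right) 12 = -12$)
$J{\left(E,n \right)} = \frac{1}{3 + n}$
$x{\left(O \right)} = -1$
$R{\left(-6 \right)} + x{\left(1 \right)} \left(- J{\left(6,5 \right)} + A\right) = -12 - \left(- \frac{1}{3 + 5} - 4\right) = -12 - \left(- \frac{1}{8} - 4\right) = -12 - - \frac{33}{8} = -12 + \frac{33}{8} = - \frac{63}{8}$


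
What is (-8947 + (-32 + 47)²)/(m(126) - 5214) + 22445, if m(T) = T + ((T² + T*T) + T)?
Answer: 300646414/13395 ≈ 22445.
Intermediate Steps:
m(T) = 2*T + 2*T² (m(T) = T + ((T² + T²) + T) = T + (2*T² + T) = T + (T + 2*T²) = 2*T + 2*T²)
(-8947 + (-32 + 47)²)/(m(126) - 5214) + 22445 = (-8947 + (-32 + 47)²)/(2*126*(1 + 126) - 5214) + 22445 = (-8947 + 15²)/(2*126*127 - 5214) + 22445 = (-8947 + 225)/(32004 - 5214) + 22445 = -8722/26790 + 22445 = -8722*1/26790 + 22445 = -4361/13395 + 22445 = 300646414/13395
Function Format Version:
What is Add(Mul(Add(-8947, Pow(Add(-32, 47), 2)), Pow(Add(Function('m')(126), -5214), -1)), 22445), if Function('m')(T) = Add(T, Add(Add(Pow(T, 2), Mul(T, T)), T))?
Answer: Rational(300646414, 13395) ≈ 22445.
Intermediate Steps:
Function('m')(T) = Add(Mul(2, T), Mul(2, Pow(T, 2))) (Function('m')(T) = Add(T, Add(Add(Pow(T, 2), Pow(T, 2)), T)) = Add(T, Add(Mul(2, Pow(T, 2)), T)) = Add(T, Add(T, Mul(2, Pow(T, 2)))) = Add(Mul(2, T), Mul(2, Pow(T, 2))))
Add(Mul(Add(-8947, Pow(Add(-32, 47), 2)), Pow(Add(Function('m')(126), -5214), -1)), 22445) = Add(Mul(Add(-8947, Pow(Add(-32, 47), 2)), Pow(Add(Mul(2, 126, Add(1, 126)), -5214), -1)), 22445) = Add(Mul(Add(-8947, Pow(15, 2)), Pow(Add(Mul(2, 126, 127), -5214), -1)), 22445) = Add(Mul(Add(-8947, 225), Pow(Add(32004, -5214), -1)), 22445) = Add(Mul(-8722, Pow(26790, -1)), 22445) = Add(Mul(-8722, Rational(1, 26790)), 22445) = Add(Rational(-4361, 13395), 22445) = Rational(300646414, 13395)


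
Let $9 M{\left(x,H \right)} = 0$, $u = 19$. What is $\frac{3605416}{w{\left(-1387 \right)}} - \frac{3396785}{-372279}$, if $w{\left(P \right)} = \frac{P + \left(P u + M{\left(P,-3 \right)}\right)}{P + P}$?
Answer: $\frac{671127315457}{1861395} \approx 3.6055 \cdot 10^{5}$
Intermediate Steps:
$M{\left(x,H \right)} = 0$ ($M{\left(x,H \right)} = \frac{1}{9} \cdot 0 = 0$)
$w{\left(P \right)} = 10$ ($w{\left(P \right)} = \frac{P + \left(P 19 + 0\right)}{P + P} = \frac{P + \left(19 P + 0\right)}{2 P} = \left(P + 19 P\right) \frac{1}{2 P} = 20 P \frac{1}{2 P} = 10$)
$\frac{3605416}{w{\left(-1387 \right)}} - \frac{3396785}{-372279} = \frac{3605416}{10} - \frac{3396785}{-372279} = 3605416 \cdot \frac{1}{10} - - \frac{3396785}{372279} = \frac{1802708}{5} + \frac{3396785}{372279} = \frac{671127315457}{1861395}$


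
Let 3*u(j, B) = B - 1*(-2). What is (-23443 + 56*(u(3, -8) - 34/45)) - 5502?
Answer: -1309469/45 ≈ -29099.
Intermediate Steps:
u(j, B) = ⅔ + B/3 (u(j, B) = (B - 1*(-2))/3 = (B + 2)/3 = (2 + B)/3 = ⅔ + B/3)
(-23443 + 56*(u(3, -8) - 34/45)) - 5502 = (-23443 + 56*((⅔ + (⅓)*(-8)) - 34/45)) - 5502 = (-23443 + 56*((⅔ - 8/3) - 34*1/45)) - 5502 = (-23443 + 56*(-2 - 34/45)) - 5502 = (-23443 + 56*(-124/45)) - 5502 = (-23443 - 6944/45) - 5502 = -1061879/45 - 5502 = -1309469/45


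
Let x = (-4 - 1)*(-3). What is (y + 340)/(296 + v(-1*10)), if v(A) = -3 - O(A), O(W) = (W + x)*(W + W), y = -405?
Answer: -65/393 ≈ -0.16539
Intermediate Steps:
x = 15 (x = -5*(-3) = 15)
O(W) = 2*W*(15 + W) (O(W) = (W + 15)*(W + W) = (15 + W)*(2*W) = 2*W*(15 + W))
v(A) = -3 - 2*A*(15 + A)
(y + 340)/(296 + v(-1*10)) = (-405 + 340)/(296 + (-3 - 2*(-1*10)*(15 - 1*10))) = -65/(296 + (-3 - 2*(-10)*(15 - 10))) = -65/(296 + (-3 - 2*(-10)*5)) = -65/(296 + (-3 + 100)) = -65/(296 + 97) = -65/393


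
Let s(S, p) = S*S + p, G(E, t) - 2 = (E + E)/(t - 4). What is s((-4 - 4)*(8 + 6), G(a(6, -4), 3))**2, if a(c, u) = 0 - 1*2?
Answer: 157502500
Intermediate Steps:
a(c, u) = -2 (a(c, u) = 0 - 2 = -2)
G(E, t) = 2 + 2*E/(-4 + t) (G(E, t) = 2 + (E + E)/(t - 4) = 2 + (2*E)/(-4 + t) = 2 + 2*E/(-4 + t))
s(S, p) = p + S**2 (s(S, p) = S**2 + p = p + S**2)
s((-4 - 4)*(8 + 6), G(a(6, -4), 3))**2 = (2*(-4 - 2 + 3)/(-4 + 3) + ((-4 - 4)*(8 + 6))**2)**2 = (2*(-3)/(-1) + (-8*14)**2)**2 = (2*(-1)*(-3) + (-112)**2)**2 = (6 + 12544)**2 = 12550**2 = 157502500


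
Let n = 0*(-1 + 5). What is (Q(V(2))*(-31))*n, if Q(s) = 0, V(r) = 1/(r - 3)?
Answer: 0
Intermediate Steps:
V(r) = 1/(-3 + r)
n = 0 (n = 0*4 = 0)
(Q(V(2))*(-31))*n = (0*(-31))*0 = 0*0 = 0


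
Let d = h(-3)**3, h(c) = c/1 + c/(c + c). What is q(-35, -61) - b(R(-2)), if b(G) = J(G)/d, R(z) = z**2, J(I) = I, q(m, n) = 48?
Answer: 6032/125 ≈ 48.256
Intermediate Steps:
h(c) = 1/2 + c (h(c) = c*1 + c/((2*c)) = c + c*(1/(2*c)) = c + 1/2 = 1/2 + c)
d = -125/8 (d = (1/2 - 3)**3 = (-5/2)**3 = -125/8 ≈ -15.625)
b(G) = -8*G/125 (b(G) = G/(-125/8) = G*(-8/125) = -8*G/125)
q(-35, -61) - b(R(-2)) = 48 - (-8)*(-2)**2/125 = 48 - (-8)*4/125 = 48 - 1*(-32/125) = 48 + 32/125 = 6032/125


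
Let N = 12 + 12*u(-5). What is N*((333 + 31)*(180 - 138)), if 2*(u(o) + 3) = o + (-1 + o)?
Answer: -1375920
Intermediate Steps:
u(o) = -7/2 + o (u(o) = -3 + (o + (-1 + o))/2 = -3 + (-1 + 2*o)/2 = -3 + (-1/2 + o) = -7/2 + o)
N = -90 (N = 12 + 12*(-7/2 - 5) = 12 + 12*(-17/2) = 12 - 102 = -90)
N*((333 + 31)*(180 - 138)) = -90*(333 + 31)*(180 - 138) = -32760*42 = -90*15288 = -1375920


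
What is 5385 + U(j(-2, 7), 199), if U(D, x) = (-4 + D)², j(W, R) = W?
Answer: 5421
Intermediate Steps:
5385 + U(j(-2, 7), 199) = 5385 + (-4 - 2)² = 5385 + (-6)² = 5385 + 36 = 5421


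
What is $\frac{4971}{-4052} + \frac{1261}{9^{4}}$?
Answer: $- \frac{27505159}{26585172} \approx -1.0346$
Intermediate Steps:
$\frac{4971}{-4052} + \frac{1261}{9^{4}} = 4971 \left(- \frac{1}{4052}\right) + \frac{1261}{6561} = - \frac{4971}{4052} + 1261 \cdot \frac{1}{6561} = - \frac{4971}{4052} + \frac{1261}{6561} = - \frac{27505159}{26585172}$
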